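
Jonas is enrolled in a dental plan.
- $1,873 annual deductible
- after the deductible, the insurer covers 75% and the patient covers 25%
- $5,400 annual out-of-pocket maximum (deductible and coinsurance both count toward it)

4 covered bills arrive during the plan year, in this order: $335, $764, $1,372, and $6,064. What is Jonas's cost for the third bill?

$923.50

Claim 1 ($335): all of it applies to the deductible. Patient owes $335 (running OOP $335).
Claim 2 ($764): entire amount goes to the deductible. Patient owes $764 (running OOP $1,099).
Claim 3 ($1,372): $774 to deductible, leaving $598; 25% of $598 = $149.50. Patient owes $923.50 (running OOP $2,022.50).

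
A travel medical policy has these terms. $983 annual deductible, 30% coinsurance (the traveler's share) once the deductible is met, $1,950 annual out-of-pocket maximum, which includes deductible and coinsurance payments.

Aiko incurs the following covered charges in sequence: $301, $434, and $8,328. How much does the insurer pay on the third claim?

Claim 1 — $301: all of it applies to the deductible. Traveler pays $301; OOP now $301. Insurer: $301 − $301 = $0.
Claim 2 — $434: all of it applies to the deductible. Traveler owes $434 (running OOP $735). Plan pays $434 − $434 = $0.
Claim 3 — $8,328: deductible takes $248, $8,080 remains; 30% of $8,080 = $2,424. Deductible plus coinsurance: $248 + $2,424 = $2,672. Adding that to $735 gives $3,407, past the $1,950 cap; traveler pays only $1,950 − $735 = $1,215. Plan pays $8,328 − $1,215 = $7,113.

$7,113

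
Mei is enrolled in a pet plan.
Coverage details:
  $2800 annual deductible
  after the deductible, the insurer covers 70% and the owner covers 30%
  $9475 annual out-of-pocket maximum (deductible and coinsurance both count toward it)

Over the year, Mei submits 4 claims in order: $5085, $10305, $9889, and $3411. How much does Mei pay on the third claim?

$2898

Bill 1, $5085: deductible takes $2800, $2285 remains; owner's 30% is $685.50. Cost to owner: $3485.50. OOP to date $3485.50.
Bill 2, $10305: 30% coinsurance on $10305 = $3091.50. Owner owes $3091.50 (running OOP $6577).
Bill 3, $9889: 30% coinsurance on $9889 = $2966.70. OOP would hit $9543.70 > $9475, so the cap limits the owner to $9475 − $6577 = $2898.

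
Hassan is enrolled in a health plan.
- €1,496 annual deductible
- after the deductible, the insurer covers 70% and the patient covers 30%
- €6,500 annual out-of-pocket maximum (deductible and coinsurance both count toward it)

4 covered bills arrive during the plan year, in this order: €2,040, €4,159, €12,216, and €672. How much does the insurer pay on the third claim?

#1 (€2,040): €1,496 to deductible, leaving €544; patient's 30% is €163.20. Patient owes €1,659.20 (running OOP €1,659.20). Plan pays €2,040 − €1,659.20 = €380.80.
#2 (€4,159): deductible already satisfied, so patient's share is 30% × €4,159 = €1,247.70. Cost to patient: €1,247.70. OOP to date €2,906.90. Plan pays €4,159 − €1,247.70 = €2,911.30.
#3 (€12,216): 30% coinsurance on €12,216 = €3,664.80. Adding that to €2,906.90 gives €6,571.70, past the €6,500 cap; patient pays only €6,500 − €2,906.90 = €3,593.10. Insurer: €12,216 − €3,593.10 = €8,622.90.

€8,622.90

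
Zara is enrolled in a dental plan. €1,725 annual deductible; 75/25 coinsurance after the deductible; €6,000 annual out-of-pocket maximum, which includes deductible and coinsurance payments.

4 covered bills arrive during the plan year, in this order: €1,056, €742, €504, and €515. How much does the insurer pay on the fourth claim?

Claim 1 (€1,056): fully absorbed by the deductible. Patient owes €1,056 (running OOP €1,056). Plan pays €1,056 − €1,056 = €0.
Claim 2 (€742): €669 to deductible, leaving €73; coinsurance €73 × 25% = €18.25. Patient owes €687.25 (running OOP €1,743.25). Plan pays €742 − €687.25 = €54.75.
Claim 3 (€504): deductible already satisfied, so patient's share is 25% × €504 = €126. Patient pays €126; OOP now €1,869.25. Insurer: €504 − €126 = €378.
Claim 4 (€515): deductible met; 25% of €515 = €128.75. Patient owes €128.75 (running OOP €1,998). Plan pays €515 − €128.75 = €386.25.

€386.25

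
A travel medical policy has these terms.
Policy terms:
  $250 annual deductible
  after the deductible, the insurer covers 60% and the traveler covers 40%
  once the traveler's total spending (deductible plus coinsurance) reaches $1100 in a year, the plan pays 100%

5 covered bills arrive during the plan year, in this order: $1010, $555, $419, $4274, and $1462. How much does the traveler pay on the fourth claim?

#1 ($1010): $250 to deductible, leaving $760; traveler's 40% is $304. Traveler pays $554; OOP now $554.
#2 ($555): deductible already satisfied, so traveler's share is 40% × $555 = $222. Cost to traveler: $222. OOP to date $776.
#3 ($419): deductible met; 40% of $419 = $167.60. Traveler pays $167.60; OOP now $943.60.
#4 ($4274): deductible already satisfied, so traveler's share is 40% × $4274 = $1709.60. That would push OOP to $2653.20, over the $1100 cap, so traveler pays $1100 − $943.60 = $156.40.

$156.40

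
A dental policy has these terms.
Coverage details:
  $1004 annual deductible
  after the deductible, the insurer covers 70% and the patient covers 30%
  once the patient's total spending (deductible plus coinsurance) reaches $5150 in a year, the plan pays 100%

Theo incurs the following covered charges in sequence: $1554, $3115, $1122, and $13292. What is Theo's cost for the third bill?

$336.60

#1 ($1554): $1004 finishes the deductible; $550 goes to coinsurance; 30% of $550 = $165. Patient owes $1169 (running OOP $1169).
#2 ($3115): deductible met; 30% of $3115 = $934.50. Patient owes $934.50 (running OOP $2103.50).
#3 ($1122): deductible already satisfied, so patient's share is 30% × $1122 = $336.60. Patient owes $336.60 (running OOP $2440.10).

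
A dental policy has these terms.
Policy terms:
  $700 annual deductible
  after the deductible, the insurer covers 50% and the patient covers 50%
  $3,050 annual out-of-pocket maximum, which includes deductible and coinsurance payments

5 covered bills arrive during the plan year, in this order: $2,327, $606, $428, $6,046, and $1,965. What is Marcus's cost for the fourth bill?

$1,019.50

Bill 1, $2,327: deductible takes $700, $1,627 remains; patient's 50% is $813.50. Patient pays $1,513.50; OOP now $1,513.50.
Bill 2, $606: deductible already satisfied, so patient's share is 50% × $606 = $303. Patient pays $303; OOP now $1,816.50.
Bill 3, $428: deductible met; 50% of $428 = $214. Patient pays $214; OOP now $2,030.50.
Bill 4, $6,046: deductible already satisfied, so patient's share is 50% × $6,046 = $3,023. That would push OOP to $5,053.50, over the $3,050 cap, so patient pays $3,050 − $2,030.50 = $1,019.50.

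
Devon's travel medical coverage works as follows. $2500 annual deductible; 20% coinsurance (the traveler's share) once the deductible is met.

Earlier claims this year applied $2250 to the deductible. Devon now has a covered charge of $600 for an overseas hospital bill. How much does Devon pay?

$320

$2250 of the $2500 deductible is already met, leaving $250.
That leaves $600 − $250 = $350 for coinsurance.
Traveler's 20% share of $350 is $70.
So the traveler owes $250 + $70 = $320.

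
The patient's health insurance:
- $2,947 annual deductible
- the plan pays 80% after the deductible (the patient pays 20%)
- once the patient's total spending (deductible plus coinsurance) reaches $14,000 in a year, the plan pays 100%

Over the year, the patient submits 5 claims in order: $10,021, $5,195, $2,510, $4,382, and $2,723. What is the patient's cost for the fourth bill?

$876.40

Claim 1 — $10,021: $2,947 finishes the deductible; $7,074 goes to coinsurance; coinsurance $7,074 × 20% = $1,414.80. Patient owes $4,361.80 (running OOP $4,361.80).
Claim 2 — $5,195: deductible met; 20% of $5,195 = $1,039. Cost to patient: $1,039. OOP to date $5,400.80.
Claim 3 — $2,510: deductible already satisfied, so patient's share is 20% × $2,510 = $502. Patient owes $502 (running OOP $5,902.80).
Claim 4 — $4,382: 20% coinsurance on $4,382 = $876.40. Patient owes $876.40 (running OOP $6,779.20).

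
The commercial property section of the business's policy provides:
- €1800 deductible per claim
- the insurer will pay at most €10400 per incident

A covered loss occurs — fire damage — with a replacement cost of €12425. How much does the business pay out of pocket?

€2025

Subtract the deductible: €12425 − €1800 = €10625.
€10625 exceeds the €10400 limit, so the insurer pays the limit: €10400.
Business's share is the uncovered remainder: €12425 − €10400 = €2025.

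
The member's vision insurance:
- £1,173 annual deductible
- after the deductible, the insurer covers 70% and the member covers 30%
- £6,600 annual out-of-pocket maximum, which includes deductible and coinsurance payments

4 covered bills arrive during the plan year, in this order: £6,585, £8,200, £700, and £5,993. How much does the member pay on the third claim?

#1 (£6,585): £1,173 finishes the deductible; £5,412 goes to coinsurance; coinsurance £5,412 × 30% = £1,623.60. Cost to member: £2,796.60. OOP to date £2,796.60.
#2 (£8,200): 30% coinsurance on £8,200 = £2,460. Cost to member: £2,460. OOP to date £5,256.60.
#3 (£700): deductible already satisfied, so member's share is 30% × £700 = £210. Member pays £210; OOP now £5,466.60.

£210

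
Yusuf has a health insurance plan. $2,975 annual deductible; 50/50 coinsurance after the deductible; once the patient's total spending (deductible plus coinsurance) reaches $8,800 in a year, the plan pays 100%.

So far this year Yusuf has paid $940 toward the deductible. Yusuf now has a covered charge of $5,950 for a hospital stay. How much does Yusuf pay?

$3,992.50

Remaining deductible: $2,975 − $940 = $2,035.
That leaves $5,950 − $2,035 = $3,915 for coinsurance.
Coinsurance: $3,915 × 50% = $1,957.50.
That puts the patient's cost at $2,035 + $1,957.50 = $3,992.50 before any cap.
Total out-of-pocket so far would be $940 + $3,992.50 = $4,932.50, below the $8,800 cap — no reduction.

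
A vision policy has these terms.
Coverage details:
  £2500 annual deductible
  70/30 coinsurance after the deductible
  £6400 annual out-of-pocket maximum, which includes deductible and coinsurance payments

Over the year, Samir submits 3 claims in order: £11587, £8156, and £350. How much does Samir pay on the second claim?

£1173.90

Claim 1 (£11587): £2500 to deductible, leaving £9087; 30% of £9087 = £2726.10. Member pays £5226.10; OOP now £5226.10.
Claim 2 (£8156): deductible met; 30% of £8156 = £2446.80. That would push OOP to £7672.90, over the £6400 cap, so member pays £6400 − £5226.10 = £1173.90.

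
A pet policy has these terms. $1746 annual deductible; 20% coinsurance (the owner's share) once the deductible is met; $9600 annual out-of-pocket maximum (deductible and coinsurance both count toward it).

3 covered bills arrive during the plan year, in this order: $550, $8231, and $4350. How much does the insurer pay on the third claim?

Claim 1 — $550: fully absorbed by the deductible. Cost to owner: $550. OOP to date $550. Insurer: $550 − $550 = $0.
Claim 2 — $8231: $1196 to deductible, leaving $7035; owner's 20% is $1407. Owner owes $2603 (running OOP $3153). Plan pays $8231 − $2603 = $5628.
Claim 3 — $4350: deductible met; 20% of $4350 = $870. Owner owes $870 (running OOP $4023). Plan pays $4350 − $870 = $3480.

$3480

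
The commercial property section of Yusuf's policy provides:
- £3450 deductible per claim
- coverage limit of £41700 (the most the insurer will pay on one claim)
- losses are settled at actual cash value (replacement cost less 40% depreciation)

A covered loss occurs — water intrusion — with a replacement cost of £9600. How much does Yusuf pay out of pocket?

Actual cash value after 40% depreciation: £9600 × 60% = £5760.
After the deductible, £5760 − £3450 = £2310 remains.
£2310 is within the £41700 limit, so the insurer pays £2310.
Business's share is the uncovered remainder: £9600 − £2310 = £7290.

£7290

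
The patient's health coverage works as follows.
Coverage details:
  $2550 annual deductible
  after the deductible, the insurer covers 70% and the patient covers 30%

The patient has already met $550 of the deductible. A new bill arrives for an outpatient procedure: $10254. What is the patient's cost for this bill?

$4476.20

Remaining deductible: $2550 − $550 = $2000.
That leaves $10254 − $2000 = $8254 for coinsurance.
Patient's 30% share of $8254 is $2476.20.
That puts the patient's cost at $2000 + $2476.20 = $4476.20.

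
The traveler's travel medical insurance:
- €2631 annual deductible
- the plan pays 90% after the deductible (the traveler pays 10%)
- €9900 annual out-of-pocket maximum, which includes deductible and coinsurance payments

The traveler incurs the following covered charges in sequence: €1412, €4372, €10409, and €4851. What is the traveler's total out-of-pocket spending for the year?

€4472.30

Claim 1 — €1412: fully absorbed by the deductible. Cost to traveler: €1412. OOP to date €1412.
Claim 2 — €4372: €1219 to deductible, leaving €3153; 10% of €3153 = €315.30. Traveler pays €1534.30; OOP now €2946.30.
Claim 3 — €10409: deductible already satisfied, so traveler's share is 10% × €10409 = €1040.90. Cost to traveler: €1040.90. OOP to date €3987.20.
Claim 4 — €4851: deductible met; 10% of €4851 = €485.10. Traveler owes €485.10 (running OOP €4472.30).
Summing the traveler's payments: €1412 + €1534.30 + €1040.90 + €485.10 = €4472.30.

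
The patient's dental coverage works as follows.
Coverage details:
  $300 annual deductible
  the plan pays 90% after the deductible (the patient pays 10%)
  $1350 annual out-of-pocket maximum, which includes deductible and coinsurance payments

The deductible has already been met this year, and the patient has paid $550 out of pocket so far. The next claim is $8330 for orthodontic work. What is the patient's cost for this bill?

The deductible is already satisfied, so the full bill goes to coinsurance.
Patient's 10% share of $8330 is $833.
Year-to-date out-of-pocket would reach $550 + $833 = $1383, above the $1350 maximum, so the patient pays only $1350 − $550 = $800.

$800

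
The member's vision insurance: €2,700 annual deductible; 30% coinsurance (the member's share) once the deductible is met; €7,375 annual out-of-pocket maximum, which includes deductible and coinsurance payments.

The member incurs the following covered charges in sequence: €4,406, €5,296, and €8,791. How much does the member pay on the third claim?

Claim 1 (€4,406): €2,700 to deductible, leaving €1,706; member's 30% is €511.80. Member owes €3,211.80 (running OOP €3,211.80).
Claim 2 (€5,296): 30% coinsurance on €5,296 = €1,588.80. Member pays €1,588.80; OOP now €4,800.60.
Claim 3 (€8,791): 30% coinsurance on €8,791 = €2,637.30. That would push OOP to €7,437.90, over the €7,375 cap, so member pays €7,375 − €4,800.60 = €2,574.40.

€2,574.40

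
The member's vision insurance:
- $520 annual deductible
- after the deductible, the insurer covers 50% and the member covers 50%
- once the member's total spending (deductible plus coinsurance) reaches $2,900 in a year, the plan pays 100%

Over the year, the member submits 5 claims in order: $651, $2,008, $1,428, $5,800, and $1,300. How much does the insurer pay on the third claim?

$714

Claim 1 — $651: deductible takes $520, $131 remains; member's 50% is $65.50. Member pays $585.50; OOP now $585.50. Insurer: $651 − $585.50 = $65.50.
Claim 2 — $2,008: deductible met; 50% of $2,008 = $1,004. Cost to member: $1,004. OOP to date $1,589.50. Insurer: $2,008 − $1,004 = $1,004.
Claim 3 — $1,428: deductible already satisfied, so member's share is 50% × $1,428 = $714. Cost to member: $714. OOP to date $2,303.50. Insurer: $1,428 − $714 = $714.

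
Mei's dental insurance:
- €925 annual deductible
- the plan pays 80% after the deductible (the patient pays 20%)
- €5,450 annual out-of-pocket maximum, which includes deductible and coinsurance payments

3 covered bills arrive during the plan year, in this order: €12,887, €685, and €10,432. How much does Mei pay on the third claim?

Claim 1 (€12,887): €925 to deductible, leaving €11,962; 20% of €11,962 = €2,392.40. Patient owes €3,317.40 (running OOP €3,317.40).
Claim 2 (€685): deductible already satisfied, so patient's share is 20% × €685 = €137. Cost to patient: €137. OOP to date €3,454.40.
Claim 3 (€10,432): deductible already satisfied, so patient's share is 20% × €10,432 = €2,086.40. Adding that to €3,454.40 gives €5,540.80, past the €5,450 cap; patient pays only €5,450 − €3,454.40 = €1,995.60.

€1,995.60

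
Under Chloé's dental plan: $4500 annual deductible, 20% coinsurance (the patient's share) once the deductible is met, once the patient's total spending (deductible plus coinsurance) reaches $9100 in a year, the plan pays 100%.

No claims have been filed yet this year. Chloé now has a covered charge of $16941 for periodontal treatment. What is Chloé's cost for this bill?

The full $4500 deductible is still open; $4500 of this bill applies to it.
After the $4500 deductible portion, $16941 − $4500 = $12441 is subject to coinsurance.
Coinsurance: $12441 × 20% = $2488.20.
Patient responsibility before any cap: $4500 + $2488.20 = $6988.20.
Cumulative spending $0 + $6988.20 = $6988.20 stays under the $9100 maximum.

$6988.20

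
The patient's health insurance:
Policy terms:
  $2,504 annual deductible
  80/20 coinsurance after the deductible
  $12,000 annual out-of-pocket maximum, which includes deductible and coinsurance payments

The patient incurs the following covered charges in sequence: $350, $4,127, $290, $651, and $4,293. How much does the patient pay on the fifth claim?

$858.60

#1 ($350): all of it applies to the deductible. Patient pays $350; OOP now $350.
#2 ($4,127): $2,154 to deductible, leaving $1,973; coinsurance $1,973 × 20% = $394.60. Cost to patient: $2,548.60. OOP to date $2,898.60.
#3 ($290): deductible already satisfied, so patient's share is 20% × $290 = $58. Cost to patient: $58. OOP to date $2,956.60.
#4 ($651): 20% coinsurance on $651 = $130.20. Patient pays $130.20; OOP now $3,086.80.
#5 ($4,293): deductible met; 20% of $4,293 = $858.60. Patient owes $858.60 (running OOP $3,945.40).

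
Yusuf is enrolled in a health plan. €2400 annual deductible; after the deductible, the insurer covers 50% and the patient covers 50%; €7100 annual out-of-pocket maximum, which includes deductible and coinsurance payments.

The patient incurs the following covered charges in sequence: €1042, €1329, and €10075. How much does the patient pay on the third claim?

€4729

Bill 1, €1042: all of it applies to the deductible. Patient owes €1042 (running OOP €1042).
Bill 2, €1329: all of it applies to the deductible. Patient pays €1329; OOP now €2371.
Bill 3, €10075: €29 finishes the deductible; €10046 goes to coinsurance; patient's 50% is €5023. Deductible plus coinsurance: €29 + €5023 = €5052. OOP would hit €7423 > €7100, so the cap limits the patient to €7100 − €2371 = €4729.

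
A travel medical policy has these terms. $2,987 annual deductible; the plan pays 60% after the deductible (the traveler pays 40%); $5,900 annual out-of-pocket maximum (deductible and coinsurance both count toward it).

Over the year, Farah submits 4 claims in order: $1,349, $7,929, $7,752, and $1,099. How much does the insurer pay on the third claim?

Claim 1 — $1,349: all of it applies to the deductible. Traveler pays $1,349; OOP now $1,349. Plan pays $1,349 − $1,349 = $0.
Claim 2 — $7,929: deductible takes $1,638, $6,291 remains; 40% of $6,291 = $2,516.40. Traveler pays $4,154.40; OOP now $5,503.40. Plan pays $7,929 − $4,154.40 = $3,774.60.
Claim 3 — $7,752: deductible already satisfied, so traveler's share is 40% × $7,752 = $3,100.80. OOP would hit $8,604.20 > $5,900, so the cap limits the traveler to $5,900 − $5,503.40 = $396.60. Plan pays $7,752 − $396.60 = $7,355.40.

$7,355.40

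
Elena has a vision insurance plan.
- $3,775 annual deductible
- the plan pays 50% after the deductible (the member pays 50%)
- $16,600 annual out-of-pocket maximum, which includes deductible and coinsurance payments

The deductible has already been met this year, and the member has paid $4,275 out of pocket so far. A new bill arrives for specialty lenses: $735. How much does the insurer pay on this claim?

$367.50

With the deductible met, the entire $735 is subject to coinsurance.
Coinsurance: $735 × 50% = $367.50.
Cumulative spending $4,275 + $367.50 = $4,642.50 stays under the $16,600 maximum.
Insurer pays the balance: $735 − $367.50 = $367.50.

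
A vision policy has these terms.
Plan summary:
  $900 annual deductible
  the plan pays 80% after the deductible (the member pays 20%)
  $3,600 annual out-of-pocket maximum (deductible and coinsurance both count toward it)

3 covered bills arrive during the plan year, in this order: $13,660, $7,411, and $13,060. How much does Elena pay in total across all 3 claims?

$3,600

Claim 1 ($13,660): $900 finishes the deductible; $12,760 goes to coinsurance; coinsurance $12,760 × 20% = $2,552. Member owes $3,452 (running OOP $3,452).
Claim 2 ($7,411): deductible met; 20% of $7,411 = $1,482.20. That would push OOP to $4,934.20, over the $3,600 cap, so member pays $3,600 − $3,452 = $148.
Claim 3 ($13,060): 20% coinsurance on $13,060 = $2,612. Adding that to $3,600 gives $6,212, past the $3,600 cap; member pays only $3,600 − $3,600 = $0.
Summing the member's payments: $3,452 + $148 + $0 = $3,600.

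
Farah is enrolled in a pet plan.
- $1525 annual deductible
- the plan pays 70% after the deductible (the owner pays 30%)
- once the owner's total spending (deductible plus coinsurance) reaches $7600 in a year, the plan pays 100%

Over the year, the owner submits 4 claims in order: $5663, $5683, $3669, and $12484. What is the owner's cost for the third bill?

$1100.70

#1 ($5663): deductible takes $1525, $4138 remains; 30% of $4138 = $1241.40. Owner owes $2766.40 (running OOP $2766.40).
#2 ($5683): deductible already satisfied, so owner's share is 30% × $5683 = $1704.90. Owner owes $1704.90 (running OOP $4471.30).
#3 ($3669): deductible met; 30% of $3669 = $1100.70. Cost to owner: $1100.70. OOP to date $5572.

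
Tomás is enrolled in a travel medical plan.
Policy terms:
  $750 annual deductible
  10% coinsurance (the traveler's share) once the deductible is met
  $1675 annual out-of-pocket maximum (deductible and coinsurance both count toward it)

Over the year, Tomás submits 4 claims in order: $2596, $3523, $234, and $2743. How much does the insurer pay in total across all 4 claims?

$7511.40

Bill 1, $2596: deductible takes $750, $1846 remains; 10% of $1846 = $184.60. Cost to traveler: $934.60. OOP to date $934.60. Plan pays $2596 − $934.60 = $1661.40.
Bill 2, $3523: deductible already satisfied, so traveler's share is 10% × $3523 = $352.30. Cost to traveler: $352.30. OOP to date $1286.90. Plan pays $3523 − $352.30 = $3170.70.
Bill 3, $234: deductible met; 10% of $234 = $23.40. Cost to traveler: $23.40. OOP to date $1310.30. Plan pays $234 − $23.40 = $210.60.
Bill 4, $2743: deductible already satisfied, so traveler's share is 10% × $2743 = $274.30. Traveler owes $274.30 (running OOP $1584.60). Insurer: $2743 − $274.30 = $2468.70.
Insurer total: $1661.40 + $3170.70 + $210.60 + $2468.70 = $7511.40.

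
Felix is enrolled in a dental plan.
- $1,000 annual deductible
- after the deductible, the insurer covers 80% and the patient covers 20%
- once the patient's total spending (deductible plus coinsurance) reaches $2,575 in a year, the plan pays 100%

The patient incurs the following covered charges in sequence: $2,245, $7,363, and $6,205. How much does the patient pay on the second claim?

Claim 1 — $2,245: $1,000 to deductible, leaving $1,245; 20% of $1,245 = $249. Patient pays $1,249; OOP now $1,249.
Claim 2 — $7,363: 20% coinsurance on $7,363 = $1,472.60. That would push OOP to $2,721.60, over the $2,575 cap, so patient pays $2,575 − $1,249 = $1,326.

$1,326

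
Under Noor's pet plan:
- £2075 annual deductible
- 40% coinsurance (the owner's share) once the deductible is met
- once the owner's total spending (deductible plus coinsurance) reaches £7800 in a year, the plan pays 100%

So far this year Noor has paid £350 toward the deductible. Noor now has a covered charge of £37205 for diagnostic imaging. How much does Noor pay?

£7450

Remaining deductible: £2075 − £350 = £1725.
That leaves £37205 − £1725 = £35480 for coinsurance.
Owner's 40% share of £35480 is £14192.
Owner responsibility before any cap: £1725 + £14192 = £15917.
That would bring total out-of-pocket to £16267, past the £7800 cap. The owner is capped at £7800 − £350 = £7450 on this claim.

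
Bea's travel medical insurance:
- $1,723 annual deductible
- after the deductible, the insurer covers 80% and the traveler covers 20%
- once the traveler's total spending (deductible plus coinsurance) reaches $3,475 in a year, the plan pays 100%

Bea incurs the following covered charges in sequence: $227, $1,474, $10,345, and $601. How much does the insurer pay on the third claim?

Bill 1, $227: all of it applies to the deductible. Traveler pays $227; OOP now $227. Plan pays $227 − $227 = $0.
Bill 2, $1,474: fully absorbed by the deductible. Traveler owes $1,474 (running OOP $1,701). Insurer: $1,474 − $1,474 = $0.
Bill 3, $10,345: deductible takes $22, $10,323 remains; coinsurance $10,323 × 20% = $2,064.60. Deductible plus coinsurance: $22 + $2,064.60 = $2,086.60. That would push OOP to $3,787.60, over the $3,475 cap, so traveler pays $3,475 − $1,701 = $1,774. Insurer: $10,345 − $1,774 = $8,571.

$8,571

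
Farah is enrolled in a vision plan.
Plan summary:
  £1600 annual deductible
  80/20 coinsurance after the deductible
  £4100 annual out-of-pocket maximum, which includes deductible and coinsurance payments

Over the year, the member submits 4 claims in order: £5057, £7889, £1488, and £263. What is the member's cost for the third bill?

£230.80

Claim 1 — £5057: deductible takes £1600, £3457 remains; member's 20% is £691.40. Cost to member: £2291.40. OOP to date £2291.40.
Claim 2 — £7889: 20% coinsurance on £7889 = £1577.80. Member owes £1577.80 (running OOP £3869.20).
Claim 3 — £1488: 20% coinsurance on £1488 = £297.60. That would push OOP to £4166.80, over the £4100 cap, so member pays £4100 − £3869.20 = £230.80.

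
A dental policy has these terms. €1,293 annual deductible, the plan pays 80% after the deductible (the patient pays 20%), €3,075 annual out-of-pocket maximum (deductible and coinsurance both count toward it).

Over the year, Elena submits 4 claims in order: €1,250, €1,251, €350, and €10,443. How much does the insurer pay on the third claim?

€280

Bill 1, €1,250: fully absorbed by the deductible. Patient owes €1,250 (running OOP €1,250). Plan pays €1,250 − €1,250 = €0.
Bill 2, €1,251: €43 finishes the deductible; €1,208 goes to coinsurance; coinsurance €1,208 × 20% = €241.60. Patient pays €284.60; OOP now €1,534.60. Insurer: €1,251 − €284.60 = €966.40.
Bill 3, €350: deductible already satisfied, so patient's share is 20% × €350 = €70. Patient pays €70; OOP now €1,604.60. Insurer: €350 − €70 = €280.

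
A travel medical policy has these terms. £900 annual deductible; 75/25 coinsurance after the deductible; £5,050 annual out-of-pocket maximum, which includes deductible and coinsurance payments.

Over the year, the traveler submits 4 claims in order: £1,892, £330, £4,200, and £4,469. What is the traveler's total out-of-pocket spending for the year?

£3,397.75

Claim 1 (£1,892): £900 to deductible, leaving £992; 25% of £992 = £248. Cost to traveler: £1,148. OOP to date £1,148.
Claim 2 (£330): deductible already satisfied, so traveler's share is 25% × £330 = £82.50. Traveler owes £82.50 (running OOP £1,230.50).
Claim 3 (£4,200): deductible already satisfied, so traveler's share is 25% × £4,200 = £1,050. Traveler owes £1,050 (running OOP £2,280.50).
Claim 4 (£4,469): deductible met; 25% of £4,469 = £1,117.25. Cost to traveler: £1,117.25. OOP to date £3,397.75.
Total paid by the traveler: £1,148 + £82.50 + £1,050 + £1,117.25 = £3,397.75.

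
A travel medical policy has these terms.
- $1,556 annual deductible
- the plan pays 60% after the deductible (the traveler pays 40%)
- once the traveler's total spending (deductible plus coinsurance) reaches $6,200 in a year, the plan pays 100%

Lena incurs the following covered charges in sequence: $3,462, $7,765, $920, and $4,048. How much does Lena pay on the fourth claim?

Bill 1, $3,462: $1,556 finishes the deductible; $1,906 goes to coinsurance; traveler's 40% is $762.40. Traveler pays $2,318.40; OOP now $2,318.40.
Bill 2, $7,765: 40% coinsurance on $7,765 = $3,106. Traveler owes $3,106 (running OOP $5,424.40).
Bill 3, $920: deductible already satisfied, so traveler's share is 40% × $920 = $368. Cost to traveler: $368. OOP to date $5,792.40.
Bill 4, $4,048: deductible already satisfied, so traveler's share is 40% × $4,048 = $1,619.20. OOP would hit $7,411.60 > $6,200, so the cap limits the traveler to $6,200 − $5,792.40 = $407.60.

$407.60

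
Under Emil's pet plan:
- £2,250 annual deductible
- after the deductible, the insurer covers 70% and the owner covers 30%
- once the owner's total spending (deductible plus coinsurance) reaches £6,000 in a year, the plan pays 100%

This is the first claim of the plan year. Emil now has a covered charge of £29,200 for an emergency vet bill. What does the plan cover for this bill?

£23,200

Nothing has been paid toward the £2,250 deductible, so the first £2,250 of this charge is applied there.
That leaves £29,200 − £2,250 = £26,950 for coinsurance.
Coinsurance: £26,950 × 30% = £8,085.
That puts the owner's cost at £2,250 + £8,085 = £10,335 before any cap.
Adding £10,335 to the £0 already spent would give £10,335, which exceeds the £6,000 cap; the owner pays just £6,000 − £0 = £6,000.
The insurer covers the remainder: £29,200 − £6,000 = £23,200.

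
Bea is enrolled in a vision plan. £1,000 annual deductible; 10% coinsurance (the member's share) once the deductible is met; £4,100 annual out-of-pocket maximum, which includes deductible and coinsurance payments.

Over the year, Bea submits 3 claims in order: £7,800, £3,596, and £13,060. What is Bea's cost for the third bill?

£1,306

Claim 1 — £7,800: deductible takes £1,000, £6,800 remains; coinsurance £6,800 × 10% = £680. Member owes £1,680 (running OOP £1,680).
Claim 2 — £3,596: deductible already satisfied, so member's share is 10% × £3,596 = £359.60. Member pays £359.60; OOP now £2,039.60.
Claim 3 — £13,060: deductible met; 10% of £13,060 = £1,306. Member pays £1,306; OOP now £3,345.60.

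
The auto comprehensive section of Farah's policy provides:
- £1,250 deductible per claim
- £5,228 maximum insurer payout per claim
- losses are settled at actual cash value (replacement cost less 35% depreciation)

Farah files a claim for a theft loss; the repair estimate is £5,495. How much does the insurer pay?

£2,321.75

Depreciate 35%: the covered value is £5,495 × 0.65 = £3,571.75.
Subtract the deductible: £3,571.75 − £1,250 = £2,321.75.
That's under the £5,228 cap, so the insurer reimburses the full £2,321.75.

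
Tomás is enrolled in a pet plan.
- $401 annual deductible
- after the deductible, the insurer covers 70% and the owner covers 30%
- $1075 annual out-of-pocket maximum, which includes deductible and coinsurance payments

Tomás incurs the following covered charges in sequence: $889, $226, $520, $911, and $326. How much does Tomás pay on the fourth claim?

$273.30

#1 ($889): deductible takes $401, $488 remains; coinsurance $488 × 30% = $146.40. Cost to owner: $547.40. OOP to date $547.40.
#2 ($226): deductible already satisfied, so owner's share is 30% × $226 = $67.80. Cost to owner: $67.80. OOP to date $615.20.
#3 ($520): 30% coinsurance on $520 = $156. Owner pays $156; OOP now $771.20.
#4 ($911): 30% coinsurance on $911 = $273.30. Owner owes $273.30 (running OOP $1044.50).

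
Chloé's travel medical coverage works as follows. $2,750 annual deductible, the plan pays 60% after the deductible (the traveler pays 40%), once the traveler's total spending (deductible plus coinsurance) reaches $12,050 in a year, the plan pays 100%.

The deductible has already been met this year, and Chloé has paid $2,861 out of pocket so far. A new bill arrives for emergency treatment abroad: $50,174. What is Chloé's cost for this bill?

$9,189

With the deductible met, the entire $50,174 is subject to coinsurance.
40% of $50,174 = $20,069.60 falls to the traveler.
Adding $20,069.60 to the $2,861 already spent would give $22,930.60, which exceeds the $12,050 cap; the traveler pays just $12,050 − $2,861 = $9,189.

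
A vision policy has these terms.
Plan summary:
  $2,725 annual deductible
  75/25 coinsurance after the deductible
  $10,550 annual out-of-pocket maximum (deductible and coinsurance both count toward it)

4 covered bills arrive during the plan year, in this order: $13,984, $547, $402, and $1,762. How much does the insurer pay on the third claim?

Claim 1 — $13,984: $2,725 to deductible, leaving $11,259; coinsurance $11,259 × 25% = $2,814.75. Member pays $5,539.75; OOP now $5,539.75. Insurer: $13,984 − $5,539.75 = $8,444.25.
Claim 2 — $547: deductible already satisfied, so member's share is 25% × $547 = $136.75. Cost to member: $136.75. OOP to date $5,676.50. Insurer: $547 − $136.75 = $410.25.
Claim 3 — $402: 25% coinsurance on $402 = $100.50. Member owes $100.50 (running OOP $5,777). Plan pays $402 − $100.50 = $301.50.

$301.50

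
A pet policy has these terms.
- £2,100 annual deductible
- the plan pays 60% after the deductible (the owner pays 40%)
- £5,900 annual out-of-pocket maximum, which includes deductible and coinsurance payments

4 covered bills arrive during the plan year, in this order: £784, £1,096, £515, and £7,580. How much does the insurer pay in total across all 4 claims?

£4,725

Bill 1, £784: fully absorbed by the deductible. Owner pays £784; OOP now £784. Plan pays £784 − £784 = £0.
Bill 2, £1,096: entire amount goes to the deductible. Owner owes £1,096 (running OOP £1,880). Plan pays £1,096 − £1,096 = £0.
Bill 3, £515: deductible takes £220, £295 remains; 40% of £295 = £118. Cost to owner: £338. OOP to date £2,218. Plan pays £515 − £338 = £177.
Bill 4, £7,580: deductible already satisfied, so owner's share is 40% × £7,580 = £3,032. Owner pays £3,032; OOP now £5,250. Insurer: £7,580 − £3,032 = £4,548.
Insurer total = bills − owner's total = £9,975 − £5,250 = £4,725.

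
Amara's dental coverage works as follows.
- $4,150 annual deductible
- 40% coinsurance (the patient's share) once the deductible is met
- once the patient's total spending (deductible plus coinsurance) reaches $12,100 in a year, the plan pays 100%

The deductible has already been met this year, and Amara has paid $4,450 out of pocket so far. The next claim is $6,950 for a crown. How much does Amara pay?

$2,780

The deductible is already satisfied, so the full bill goes to coinsurance.
40% of $6,950 = $2,780 falls to the patient.
Cumulative spending $4,450 + $2,780 = $7,230 stays under the $12,100 maximum.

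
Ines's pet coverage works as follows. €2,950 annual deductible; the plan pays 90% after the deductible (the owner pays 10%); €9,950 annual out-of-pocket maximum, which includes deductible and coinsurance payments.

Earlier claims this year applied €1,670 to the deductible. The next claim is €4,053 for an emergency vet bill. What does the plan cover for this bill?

€1,670 of the €2,950 deductible is already met, leaving €1,280.
The remaining €2,773 (= €4,053 − €1,280) moves to coinsurance.
Owner's 10% share of €2,773 is €277.30.
That puts the owner's cost at €1,280 + €277.30 = €1,557.30 before any cap.
Year-to-date out-of-pocket becomes €1,670 + €1,557.30 = €3,227.30, still under the €9,950 maximum, so no cap applies.
Insurer pays the balance: €4,053 − €1,557.30 = €2,495.70.

€2,495.70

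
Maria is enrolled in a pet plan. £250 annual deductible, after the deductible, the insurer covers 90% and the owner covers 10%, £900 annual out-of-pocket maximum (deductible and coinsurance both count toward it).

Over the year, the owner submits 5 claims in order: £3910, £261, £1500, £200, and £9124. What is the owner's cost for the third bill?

£150

#1 (£3910): £250 finishes the deductible; £3660 goes to coinsurance; 10% of £3660 = £366. Owner owes £616 (running OOP £616).
#2 (£261): 10% coinsurance on £261 = £26.10. Owner owes £26.10 (running OOP £642.10).
#3 (£1500): deductible already satisfied, so owner's share is 10% × £1500 = £150. Owner owes £150 (running OOP £792.10).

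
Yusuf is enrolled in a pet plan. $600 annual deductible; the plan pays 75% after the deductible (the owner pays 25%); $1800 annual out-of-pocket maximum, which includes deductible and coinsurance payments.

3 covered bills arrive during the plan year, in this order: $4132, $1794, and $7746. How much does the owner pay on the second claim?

Claim 1 ($4132): $600 finishes the deductible; $3532 goes to coinsurance; coinsurance $3532 × 25% = $883. Owner pays $1483; OOP now $1483.
Claim 2 ($1794): 25% coinsurance on $1794 = $448.50. Adding that to $1483 gives $1931.50, past the $1800 cap; owner pays only $1800 − $1483 = $317.

$317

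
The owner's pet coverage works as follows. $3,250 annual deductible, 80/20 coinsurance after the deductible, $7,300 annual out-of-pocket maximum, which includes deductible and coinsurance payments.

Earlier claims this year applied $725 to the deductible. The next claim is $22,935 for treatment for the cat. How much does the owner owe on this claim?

$6,575

Deductible still to meet: $3,250 − $725 = $2,525.
The remaining $20,410 (= $22,935 − $2,525) moves to coinsurance.
Coinsurance: $20,410 × 20% = $4,082.
So the owner owes $2,525 + $4,082 = $6,607 before any cap.
That would bring total out-of-pocket to $7,332, past the $7,300 cap. The owner is capped at $7,300 − $725 = $6,575 on this claim.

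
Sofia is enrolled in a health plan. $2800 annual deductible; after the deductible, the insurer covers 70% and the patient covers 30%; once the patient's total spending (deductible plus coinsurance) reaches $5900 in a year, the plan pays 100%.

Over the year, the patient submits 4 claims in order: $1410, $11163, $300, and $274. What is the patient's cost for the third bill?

Bill 1, $1410: entire amount goes to the deductible. Cost to patient: $1410. OOP to date $1410.
Bill 2, $11163: $1390 to deductible, leaving $9773; 30% of $9773 = $2931.90. Patient owes $4321.90 (running OOP $5731.90).
Bill 3, $300: deductible met; 30% of $300 = $90. Patient owes $90 (running OOP $5821.90).

$90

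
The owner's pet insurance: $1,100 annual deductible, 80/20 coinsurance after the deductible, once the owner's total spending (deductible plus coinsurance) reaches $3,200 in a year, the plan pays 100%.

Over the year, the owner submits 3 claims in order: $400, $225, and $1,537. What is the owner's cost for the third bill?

$687.40

Bill 1, $400: fully absorbed by the deductible. Owner pays $400; OOP now $400.
Bill 2, $225: all of it applies to the deductible. Cost to owner: $225. OOP to date $625.
Bill 3, $1,537: deductible takes $475, $1,062 remains; coinsurance $1,062 × 20% = $212.40. Cost to owner: $687.40. OOP to date $1,312.40.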